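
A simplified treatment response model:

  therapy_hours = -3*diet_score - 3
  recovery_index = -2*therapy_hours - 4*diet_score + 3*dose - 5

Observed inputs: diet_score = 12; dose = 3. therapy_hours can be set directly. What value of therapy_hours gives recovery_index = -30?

therapy_hours = -7

Intervening on therapy_hours fixes its value directly, overriding its dependence on diet_score.
Substituting into the recovery_index equation gives recovery_index = -2*therapy_hours - 44.
Solve -2*therapy_hours - 44 = -30: therapy_hours = (-30 + 44) / -2 = -7.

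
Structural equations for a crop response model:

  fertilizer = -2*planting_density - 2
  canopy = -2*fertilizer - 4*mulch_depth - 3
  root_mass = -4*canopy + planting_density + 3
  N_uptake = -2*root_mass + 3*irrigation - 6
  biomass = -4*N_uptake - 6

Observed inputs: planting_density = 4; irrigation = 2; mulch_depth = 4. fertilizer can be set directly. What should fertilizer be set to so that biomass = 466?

fertilizer = -3

Intervening on fertilizer fixes its value directly, overriding its dependence on planting_density.
Substituting into the canopy equation gives canopy = -2*fertilizer - 19.
Substituting into the root_mass equation gives root_mass = 8*fertilizer + 83.
This gives N_uptake = -16*fertilizer - 166.
Substituting into the biomass equation gives biomass = 64*fertilizer + 658.
Solve 64*fertilizer + 658 = 466: fertilizer = (466 - 658) / 64 = -3.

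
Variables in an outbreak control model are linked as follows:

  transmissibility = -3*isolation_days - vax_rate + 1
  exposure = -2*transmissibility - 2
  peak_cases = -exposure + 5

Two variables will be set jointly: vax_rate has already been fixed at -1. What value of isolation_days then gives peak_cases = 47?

isolation_days = -6

With vax_rate held at -1:
Substituting into the transmissibility equation gives transmissibility = -3*isolation_days + 2.
Substituting into the exposure equation gives exposure = 6*isolation_days - 6.
This gives peak_cases = -6*isolation_days + 11.
Solve -6*isolation_days + 11 = 47: isolation_days = (47 - 11) / -6 = -6.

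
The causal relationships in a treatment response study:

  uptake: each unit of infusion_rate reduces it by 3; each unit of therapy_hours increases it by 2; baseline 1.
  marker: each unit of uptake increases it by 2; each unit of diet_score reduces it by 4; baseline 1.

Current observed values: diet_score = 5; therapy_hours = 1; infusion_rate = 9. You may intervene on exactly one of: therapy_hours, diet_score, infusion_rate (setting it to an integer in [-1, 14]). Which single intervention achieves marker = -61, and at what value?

Intervening on therapy_hours: marker = 4*therapy_hours - 71. Reaching -61 requires therapy_hours = 5/2, not an integer.
Intervening on diet_score: marker = -4*diet_score - 47. Reaching -61 requires diet_score = 7/2, not an integer.
Intervening on infusion_rate: with other inputs at their observed values, marker = -6*infusion_rate - 13. Solving for -61 gives infusion_rate = 8, within [-1, 14].

set infusion_rate = 8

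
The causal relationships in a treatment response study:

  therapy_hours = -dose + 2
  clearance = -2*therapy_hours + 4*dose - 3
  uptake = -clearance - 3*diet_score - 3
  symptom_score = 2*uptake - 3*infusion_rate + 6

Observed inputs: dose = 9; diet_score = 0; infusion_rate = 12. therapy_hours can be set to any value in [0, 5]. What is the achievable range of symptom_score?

Intervening on therapy_hours fixes its value directly, overriding its dependence on dose.
Substituting into the clearance equation gives clearance = -2*therapy_hours + 33.
Substituting into the uptake equation gives uptake = 2*therapy_hours - 36.
Substituting into the symptom_score equation gives symptom_score = 4*therapy_hours - 102.
Linear in therapy_hours, so extremes are at the endpoints: therapy_hours = 0 gives symptom_score = -102; therapy_hours = 5 gives symptom_score = -82.

-102 to -82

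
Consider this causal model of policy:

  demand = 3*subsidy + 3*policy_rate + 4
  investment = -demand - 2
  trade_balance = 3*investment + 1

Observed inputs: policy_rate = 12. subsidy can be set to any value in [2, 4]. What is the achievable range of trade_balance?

-161 to -143

Substituting into the demand equation gives demand = 3*subsidy + 40.
This gives investment = -3*subsidy - 42.
So trade_balance = -9*subsidy - 125.
Linear in subsidy, so extremes are at the endpoints: subsidy = 2 gives trade_balance = -143; subsidy = 4 gives trade_balance = -161.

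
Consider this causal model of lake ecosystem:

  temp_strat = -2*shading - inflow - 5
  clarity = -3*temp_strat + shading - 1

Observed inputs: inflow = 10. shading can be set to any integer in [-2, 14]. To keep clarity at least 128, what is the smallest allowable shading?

Substituting into the temp_strat equation gives temp_strat = -2*shading - 15.
Substituting into the clarity equation gives clarity = 7*shading + 44.
Require 7*shading + 44 ≥ 128, so shading ≥ 12.
The smallest integer in [-2, 14] satisfying this is 12.

shading = 12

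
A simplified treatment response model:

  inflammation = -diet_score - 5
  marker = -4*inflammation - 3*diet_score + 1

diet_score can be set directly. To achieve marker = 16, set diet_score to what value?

Substituting into the marker equation gives marker = diet_score + 21.
Solve diet_score + 21 = 16: diet_score = (16 - 21) / 1 = -5.

diet_score = -5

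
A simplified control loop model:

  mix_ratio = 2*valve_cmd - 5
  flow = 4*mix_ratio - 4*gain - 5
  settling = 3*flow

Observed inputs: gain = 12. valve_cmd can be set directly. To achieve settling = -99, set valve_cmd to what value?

valve_cmd = 5

Substituting into the flow equation gives flow = 8*valve_cmd - 73.
settling becomes 24*valve_cmd - 219.
Solve 24*valve_cmd - 219 = -99: valve_cmd = (-99 + 219) / 24 = 5.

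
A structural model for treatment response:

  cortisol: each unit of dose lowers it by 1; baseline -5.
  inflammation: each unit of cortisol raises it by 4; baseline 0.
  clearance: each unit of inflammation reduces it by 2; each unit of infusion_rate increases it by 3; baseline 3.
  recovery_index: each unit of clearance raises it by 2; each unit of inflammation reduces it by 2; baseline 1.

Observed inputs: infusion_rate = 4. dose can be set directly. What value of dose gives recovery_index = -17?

Substituting into the inflammation equation gives inflammation = -4*dose - 20.
Substituting into the clearance equation gives clearance = 8*dose + 55.
recovery_index becomes 24*dose + 151.
Solve 24*dose + 151 = -17: dose = (-17 - 151) / 24 = -7.

dose = -7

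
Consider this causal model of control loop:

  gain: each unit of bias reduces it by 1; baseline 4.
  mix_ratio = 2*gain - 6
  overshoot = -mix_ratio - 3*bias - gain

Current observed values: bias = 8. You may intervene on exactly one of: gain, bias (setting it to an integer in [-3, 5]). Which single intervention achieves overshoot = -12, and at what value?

set gain = -2

Intervening on gain: with other inputs at their observed values, overshoot = -3*gain - 18. Solving for -12 gives gain = -2, within [-3, 5].
Intervening on bias: the paths from bias to overshoot cancel (net effect zero), leaving overshoot = -6; -12 is unreachable this way.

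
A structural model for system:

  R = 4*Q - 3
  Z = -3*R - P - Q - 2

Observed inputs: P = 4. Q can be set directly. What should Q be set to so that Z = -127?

Substituting into the Z equation gives Z = -13*Q + 3.
Solve -13*Q + 3 = -127: Q = (-127 - 3) / -13 = 10.

Q = 10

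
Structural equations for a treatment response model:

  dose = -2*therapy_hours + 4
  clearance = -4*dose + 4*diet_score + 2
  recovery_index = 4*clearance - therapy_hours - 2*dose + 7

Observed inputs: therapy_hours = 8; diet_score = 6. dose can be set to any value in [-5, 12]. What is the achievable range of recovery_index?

Intervening on dose fixes its value directly, overriding its dependence on therapy_hours.
Substituting into the clearance equation gives clearance = -4*dose + 26.
This gives recovery_index = -18*dose + 103.
Linear in dose, so extremes are at the endpoints: dose = -5 gives recovery_index = 193; dose = 12 gives recovery_index = -113.

-113 to 193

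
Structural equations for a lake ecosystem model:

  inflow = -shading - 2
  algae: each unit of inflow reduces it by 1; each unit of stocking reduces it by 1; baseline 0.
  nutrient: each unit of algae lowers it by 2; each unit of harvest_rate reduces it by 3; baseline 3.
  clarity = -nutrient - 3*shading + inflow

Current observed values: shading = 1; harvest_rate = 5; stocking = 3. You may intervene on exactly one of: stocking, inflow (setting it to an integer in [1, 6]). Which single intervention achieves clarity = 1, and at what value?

Intervening on stocking: clarity = -2*stocking + 12. Reaching 1 requires stocking = 11/2, not an integer.
Intervening on inflow: with other inputs at their observed values, clarity = -inflow + 3. Solving for 1 gives inflow = 2, within [1, 6].

set inflow = 2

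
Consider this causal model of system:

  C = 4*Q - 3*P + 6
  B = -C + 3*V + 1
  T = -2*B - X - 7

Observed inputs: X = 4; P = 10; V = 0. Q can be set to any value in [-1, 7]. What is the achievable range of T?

-69 to -5

Substituting into the C equation gives C = 4*Q - 24.
This gives B = -4*Q + 25.
This gives T = 8*Q - 61.
Linear in Q, so extremes are at the endpoints: Q = -1 gives T = -69; Q = 7 gives T = -5.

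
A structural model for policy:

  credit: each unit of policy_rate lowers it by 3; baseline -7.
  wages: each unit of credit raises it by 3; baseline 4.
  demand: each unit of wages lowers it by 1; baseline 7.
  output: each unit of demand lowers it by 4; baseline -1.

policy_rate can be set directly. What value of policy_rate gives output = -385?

policy_rate = 8

Substituting into the wages equation gives wages = -9*policy_rate - 17.
demand becomes 9*policy_rate + 24.
Substituting into the output equation gives output = -36*policy_rate - 97.
Solve -36*policy_rate - 97 = -385: policy_rate = (-385 + 97) / -36 = 8.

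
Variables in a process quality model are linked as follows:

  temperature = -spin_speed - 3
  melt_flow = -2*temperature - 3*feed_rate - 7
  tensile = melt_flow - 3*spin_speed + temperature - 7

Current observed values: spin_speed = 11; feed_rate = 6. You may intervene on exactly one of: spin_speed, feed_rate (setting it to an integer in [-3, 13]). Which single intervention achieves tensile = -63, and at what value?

set feed_rate = 10

Intervening on spin_speed: tensile = -2*spin_speed - 29. Reaching -63 requires spin_speed = 17, outside [-3, 13].
Intervening on feed_rate: with other inputs at their observed values, tensile = -3*feed_rate - 33. Solving for -63 gives feed_rate = 10, within [-3, 13].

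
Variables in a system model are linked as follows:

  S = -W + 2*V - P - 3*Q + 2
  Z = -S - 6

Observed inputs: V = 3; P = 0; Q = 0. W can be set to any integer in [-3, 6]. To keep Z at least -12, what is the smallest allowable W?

Substituting into the S equation gives S = -W + 8.
Z becomes W - 14.
Require W - 14 ≥ -12, so W ≥ 2.
The smallest integer in [-3, 6] satisfying this is 2.

W = 2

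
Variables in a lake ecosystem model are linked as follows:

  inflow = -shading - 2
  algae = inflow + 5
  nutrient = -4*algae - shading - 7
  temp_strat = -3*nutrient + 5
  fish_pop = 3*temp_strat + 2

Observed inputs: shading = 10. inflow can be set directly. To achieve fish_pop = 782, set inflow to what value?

Intervening on inflow fixes its value directly, overriding its dependence on shading.
Substituting into the nutrient equation gives nutrient = -4*inflow - 37.
Substituting into the temp_strat equation gives temp_strat = 12*inflow + 116.
fish_pop becomes 36*inflow + 350.
Solve 36*inflow + 350 = 782: inflow = (782 - 350) / 36 = 12.

inflow = 12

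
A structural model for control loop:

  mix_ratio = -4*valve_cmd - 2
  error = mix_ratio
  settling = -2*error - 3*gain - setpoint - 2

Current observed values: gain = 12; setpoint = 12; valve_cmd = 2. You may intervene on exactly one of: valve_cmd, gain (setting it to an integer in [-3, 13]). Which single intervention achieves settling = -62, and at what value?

set valve_cmd = -2

Intervening on valve_cmd: with other inputs at their observed values, settling = 8*valve_cmd - 46. Solving for -62 gives valve_cmd = -2, within [-3, 13].
Intervening on gain: settling = -3*gain + 6. Reaching -62 requires gain = 68/3, not an integer.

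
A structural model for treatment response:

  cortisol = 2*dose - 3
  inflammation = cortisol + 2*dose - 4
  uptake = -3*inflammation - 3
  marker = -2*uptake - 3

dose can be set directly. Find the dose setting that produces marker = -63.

dose = -1

Substituting into the inflammation equation gives inflammation = 4*dose - 7.
Substituting into the uptake equation gives uptake = -12*dose + 18.
marker becomes 24*dose - 39.
Solve 24*dose - 39 = -63: dose = (-63 + 39) / 24 = -1.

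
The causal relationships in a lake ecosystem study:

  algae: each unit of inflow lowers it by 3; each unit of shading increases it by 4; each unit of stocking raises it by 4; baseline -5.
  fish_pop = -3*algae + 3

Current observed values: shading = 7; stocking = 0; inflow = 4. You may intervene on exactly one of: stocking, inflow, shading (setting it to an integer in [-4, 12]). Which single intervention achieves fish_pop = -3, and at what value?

set inflow = 7

Intervening on stocking: fish_pop = -12*stocking - 30. Reaching -3 requires stocking = -9/4, not an integer.
Intervening on inflow: with other inputs at their observed values, fish_pop = 9*inflow - 66. Solving for -3 gives inflow = 7, within [-4, 12].
Intervening on shading: fish_pop = -12*shading + 54. Reaching -3 requires shading = 19/4, not an integer.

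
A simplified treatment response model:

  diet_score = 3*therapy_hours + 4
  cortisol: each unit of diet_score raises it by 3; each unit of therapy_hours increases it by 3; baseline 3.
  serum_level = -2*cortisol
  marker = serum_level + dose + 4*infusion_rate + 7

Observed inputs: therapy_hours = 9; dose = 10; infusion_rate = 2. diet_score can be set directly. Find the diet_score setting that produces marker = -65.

Intervening on diet_score fixes its value directly, overriding its dependence on therapy_hours.
Substituting into the cortisol equation gives cortisol = 3*diet_score + 30.
serum_level becomes -6*diet_score - 60.
This gives marker = -6*diet_score - 35.
Solve -6*diet_score - 35 = -65: diet_score = (-65 + 35) / -6 = 5.

diet_score = 5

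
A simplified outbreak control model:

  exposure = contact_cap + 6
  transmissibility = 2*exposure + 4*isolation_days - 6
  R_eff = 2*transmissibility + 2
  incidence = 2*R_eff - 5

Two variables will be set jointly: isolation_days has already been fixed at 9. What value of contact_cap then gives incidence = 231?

With isolation_days held at 9:
Substituting into the transmissibility equation gives transmissibility = 2*contact_cap + 42.
Substituting into the R_eff equation gives R_eff = 4*contact_cap + 86.
This gives incidence = 8*contact_cap + 167.
Solve 8*contact_cap + 167 = 231: contact_cap = (231 - 167) / 8 = 8.

contact_cap = 8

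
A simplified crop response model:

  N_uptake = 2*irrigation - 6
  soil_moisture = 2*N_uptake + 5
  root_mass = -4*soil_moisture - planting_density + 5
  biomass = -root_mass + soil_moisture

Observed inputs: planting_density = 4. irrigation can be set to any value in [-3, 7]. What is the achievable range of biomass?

-96 to 104

Substituting into the soil_moisture equation gives soil_moisture = 4*irrigation - 7.
Substituting into the root_mass equation gives root_mass = -16*irrigation + 29.
So biomass = 20*irrigation - 36.
Linear in irrigation, so extremes are at the endpoints: irrigation = -3 gives biomass = -96; irrigation = 7 gives biomass = 104.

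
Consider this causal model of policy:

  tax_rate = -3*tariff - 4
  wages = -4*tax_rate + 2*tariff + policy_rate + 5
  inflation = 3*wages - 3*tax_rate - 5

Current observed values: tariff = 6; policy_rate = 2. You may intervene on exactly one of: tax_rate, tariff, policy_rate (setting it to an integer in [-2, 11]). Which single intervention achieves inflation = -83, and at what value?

set tax_rate = 9

Intervening on tax_rate: with other inputs at their observed values, inflation = -15*tax_rate + 52. Solving for -83 gives tax_rate = 9, within [-2, 11].
Intervening on tariff: inflation = 51*tariff + 76. Reaching -83 requires tariff = -53/17, not an integer.
Intervening on policy_rate: inflation = 3*policy_rate + 376. Reaching -83 requires policy_rate = -153, outside [-2, 11].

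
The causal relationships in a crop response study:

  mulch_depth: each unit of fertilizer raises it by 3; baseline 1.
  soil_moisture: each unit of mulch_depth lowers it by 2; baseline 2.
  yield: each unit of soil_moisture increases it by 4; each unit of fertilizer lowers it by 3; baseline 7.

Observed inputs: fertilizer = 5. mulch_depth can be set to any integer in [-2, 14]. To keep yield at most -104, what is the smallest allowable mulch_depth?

Intervening on mulch_depth fixes its value directly, overriding its dependence on fertilizer.
Substituting into the yield equation gives yield = -8*mulch_depth.
Require -8*mulch_depth ≤ -104, so mulch_depth ≥ 13.
The smallest integer in [-2, 14] satisfying this is 13.

mulch_depth = 13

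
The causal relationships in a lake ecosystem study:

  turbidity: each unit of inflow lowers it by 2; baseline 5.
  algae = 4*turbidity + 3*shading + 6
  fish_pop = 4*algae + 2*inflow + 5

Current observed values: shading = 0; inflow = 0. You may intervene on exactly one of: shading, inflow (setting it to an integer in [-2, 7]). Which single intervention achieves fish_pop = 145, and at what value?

set shading = 3

Intervening on shading: with other inputs at their observed values, fish_pop = 12*shading + 109. Solving for 145 gives shading = 3, within [-2, 7].
Intervening on inflow: fish_pop = -30*inflow + 109. Reaching 145 requires inflow = -6/5, not an integer.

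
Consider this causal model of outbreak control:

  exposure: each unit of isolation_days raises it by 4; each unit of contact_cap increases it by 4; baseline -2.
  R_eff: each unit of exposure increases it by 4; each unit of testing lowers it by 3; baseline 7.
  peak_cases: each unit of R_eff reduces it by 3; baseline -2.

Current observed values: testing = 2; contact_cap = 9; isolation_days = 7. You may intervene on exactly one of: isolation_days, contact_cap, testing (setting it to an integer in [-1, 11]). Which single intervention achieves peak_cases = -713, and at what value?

set testing = 6

Intervening on isolation_days: peak_cases = -48*isolation_days - 413. Reaching -713 requires isolation_days = 25/4, not an integer.
Intervening on contact_cap: peak_cases = -48*contact_cap - 317. Reaching -713 requires contact_cap = 33/4, not an integer.
Intervening on testing: with other inputs at their observed values, peak_cases = 9*testing - 767. Solving for -713 gives testing = 6, within [-1, 11].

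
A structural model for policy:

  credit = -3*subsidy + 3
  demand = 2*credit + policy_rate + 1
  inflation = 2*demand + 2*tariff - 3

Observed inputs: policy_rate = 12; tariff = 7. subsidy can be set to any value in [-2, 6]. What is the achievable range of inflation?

-23 to 73

Substituting into the demand equation gives demand = -6*subsidy + 19.
Substituting into the inflation equation gives inflation = -12*subsidy + 49.
Linear in subsidy, so extremes are at the endpoints: subsidy = -2 gives inflation = 73; subsidy = 6 gives inflation = -23.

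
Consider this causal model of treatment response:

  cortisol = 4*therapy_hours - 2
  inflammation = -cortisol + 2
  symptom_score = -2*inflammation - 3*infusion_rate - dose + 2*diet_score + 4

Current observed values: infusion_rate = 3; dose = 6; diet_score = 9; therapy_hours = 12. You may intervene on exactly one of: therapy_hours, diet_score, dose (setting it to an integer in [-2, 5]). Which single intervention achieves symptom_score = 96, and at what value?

set dose = 5

Intervening on therapy_hours: symptom_score = 8*therapy_hours - 1. Reaching 96 requires therapy_hours = 97/8, not an integer.
Intervening on diet_score: symptom_score = 2*diet_score + 77. Reaching 96 requires diet_score = 19/2, not an integer.
Intervening on dose: with other inputs at their observed values, symptom_score = -dose + 101. Solving for 96 gives dose = 5, within [-2, 5].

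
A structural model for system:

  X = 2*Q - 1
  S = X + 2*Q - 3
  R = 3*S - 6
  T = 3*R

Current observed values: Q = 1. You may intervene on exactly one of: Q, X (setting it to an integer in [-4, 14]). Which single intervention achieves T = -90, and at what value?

Intervening on Q: with other inputs at their observed values, T = 36*Q - 54. Solving for -90 gives Q = -1, within [-4, 14].
Intervening on X: T = 9*X - 27. Reaching -90 requires X = -7, outside [-4, 14].

set Q = -1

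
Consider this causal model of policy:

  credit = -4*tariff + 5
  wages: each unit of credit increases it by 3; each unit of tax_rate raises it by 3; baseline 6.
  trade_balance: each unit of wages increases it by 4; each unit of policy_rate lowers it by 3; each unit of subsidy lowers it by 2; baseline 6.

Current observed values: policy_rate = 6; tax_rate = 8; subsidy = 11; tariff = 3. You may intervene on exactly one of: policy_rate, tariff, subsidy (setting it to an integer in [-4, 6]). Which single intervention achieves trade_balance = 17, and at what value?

Intervening on policy_rate: with other inputs at their observed values, trade_balance = -3*policy_rate + 20. Solving for 17 gives policy_rate = 1, within [-4, 6].
Intervening on tariff: trade_balance = -48*tariff + 146. Reaching 17 requires tariff = 43/16, not an integer.
Intervening on subsidy: trade_balance = -2*subsidy + 24. Reaching 17 requires subsidy = 7/2, not an integer.

set policy_rate = 1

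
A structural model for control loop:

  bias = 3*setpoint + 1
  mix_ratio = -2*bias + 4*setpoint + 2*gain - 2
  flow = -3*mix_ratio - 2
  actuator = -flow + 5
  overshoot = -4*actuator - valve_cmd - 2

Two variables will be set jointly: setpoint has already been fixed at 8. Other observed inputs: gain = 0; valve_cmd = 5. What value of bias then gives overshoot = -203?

With setpoint held at 8:
Intervening on bias fixes its value directly, overriding its dependence on setpoint.
Substituting into the mix_ratio equation gives mix_ratio = -2*bias + 30.
Substituting into the flow equation gives flow = 6*bias - 92.
actuator becomes -6*bias + 97.
Substituting into the overshoot equation gives overshoot = 24*bias - 395.
Solve 24*bias - 395 = -203: bias = (-203 + 395) / 24 = 8.

bias = 8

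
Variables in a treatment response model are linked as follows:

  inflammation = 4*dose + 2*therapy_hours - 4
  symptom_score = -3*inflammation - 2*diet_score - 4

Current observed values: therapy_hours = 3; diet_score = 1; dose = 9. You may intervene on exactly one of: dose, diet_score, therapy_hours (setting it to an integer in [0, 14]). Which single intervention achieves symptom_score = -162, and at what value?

Intervening on dose: symptom_score = -12*dose - 12. Reaching -162 requires dose = 25/2, not an integer.
Intervening on diet_score: symptom_score = -2*diet_score - 118. Reaching -162 requires diet_score = 22, outside [0, 14].
Intervening on therapy_hours: with other inputs at their observed values, symptom_score = -6*therapy_hours - 102. Solving for -162 gives therapy_hours = 10, within [0, 14].

set therapy_hours = 10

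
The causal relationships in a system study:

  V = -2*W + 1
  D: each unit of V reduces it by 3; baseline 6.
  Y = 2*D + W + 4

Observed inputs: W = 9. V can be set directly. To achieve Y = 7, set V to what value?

Intervening on V fixes its value directly, overriding its dependence on W.
Substituting into the Y equation gives Y = -6*V + 25.
Solve -6*V + 25 = 7: V = (7 - 25) / -6 = 3.

V = 3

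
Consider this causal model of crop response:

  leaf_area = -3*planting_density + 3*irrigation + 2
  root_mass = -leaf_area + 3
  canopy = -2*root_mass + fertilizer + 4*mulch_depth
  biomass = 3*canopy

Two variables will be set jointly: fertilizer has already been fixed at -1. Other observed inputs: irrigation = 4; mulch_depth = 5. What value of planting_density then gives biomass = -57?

planting_density = 10

With fertilizer held at -1:
Substituting into the leaf_area equation gives leaf_area = -3*planting_density + 14.
Substituting into the root_mass equation gives root_mass = 3*planting_density - 11.
This gives canopy = -6*planting_density + 41.
Substituting into the biomass equation gives biomass = -18*planting_density + 123.
Solve -18*planting_density + 123 = -57: planting_density = (-57 - 123) / -18 = 10.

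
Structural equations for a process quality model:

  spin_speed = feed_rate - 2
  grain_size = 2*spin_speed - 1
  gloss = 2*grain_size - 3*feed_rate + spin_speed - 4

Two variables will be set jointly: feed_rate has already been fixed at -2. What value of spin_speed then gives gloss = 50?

With feed_rate held at -2:
Intervening on spin_speed fixes its value directly, overriding its dependence on feed_rate.
Substituting into the gloss equation gives gloss = 5*spin_speed.
Solve 5*spin_speed = 50: spin_speed = 50 / 5 = 10.

spin_speed = 10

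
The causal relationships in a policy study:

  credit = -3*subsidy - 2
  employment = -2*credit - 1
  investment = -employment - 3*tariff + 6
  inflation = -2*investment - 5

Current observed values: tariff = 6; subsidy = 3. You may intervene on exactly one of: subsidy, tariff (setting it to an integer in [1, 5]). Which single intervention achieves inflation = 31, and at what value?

Intervening on subsidy: inflation = 12*subsidy + 25. Reaching 31 requires subsidy = 1/2, not an integer.
Intervening on tariff: with other inputs at their observed values, inflation = 6*tariff + 25. Solving for 31 gives tariff = 1, within [1, 5].

set tariff = 1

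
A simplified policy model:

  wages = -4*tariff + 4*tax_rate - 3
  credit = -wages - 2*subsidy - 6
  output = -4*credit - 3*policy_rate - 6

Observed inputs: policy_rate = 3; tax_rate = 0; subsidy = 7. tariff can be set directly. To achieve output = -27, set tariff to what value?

Substituting into the wages equation gives wages = -4*tariff - 3.
This gives credit = 4*tariff - 17.
This gives output = -16*tariff + 53.
Solve -16*tariff + 53 = -27: tariff = (-27 - 53) / -16 = 5.

tariff = 5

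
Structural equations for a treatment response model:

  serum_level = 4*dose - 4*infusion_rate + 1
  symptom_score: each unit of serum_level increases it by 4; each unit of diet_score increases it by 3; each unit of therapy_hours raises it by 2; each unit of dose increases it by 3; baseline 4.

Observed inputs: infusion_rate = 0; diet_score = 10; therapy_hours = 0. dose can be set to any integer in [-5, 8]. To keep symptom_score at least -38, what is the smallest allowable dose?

dose = -4

Substituting into the serum_level equation gives serum_level = 4*dose + 1.
This gives symptom_score = 19*dose + 38.
Require 19*dose + 38 ≥ -38, so dose ≥ -4.
The smallest integer in [-5, 8] satisfying this is -4.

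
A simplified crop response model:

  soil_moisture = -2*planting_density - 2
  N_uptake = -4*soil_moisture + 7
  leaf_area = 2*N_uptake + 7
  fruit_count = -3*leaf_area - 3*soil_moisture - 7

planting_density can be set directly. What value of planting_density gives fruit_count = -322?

Substituting into the N_uptake equation gives N_uptake = 8*planting_density + 15.
This gives leaf_area = 16*planting_density + 37.
So fruit_count = -42*planting_density - 112.
Solve -42*planting_density - 112 = -322: planting_density = (-322 + 112) / -42 = 5.

planting_density = 5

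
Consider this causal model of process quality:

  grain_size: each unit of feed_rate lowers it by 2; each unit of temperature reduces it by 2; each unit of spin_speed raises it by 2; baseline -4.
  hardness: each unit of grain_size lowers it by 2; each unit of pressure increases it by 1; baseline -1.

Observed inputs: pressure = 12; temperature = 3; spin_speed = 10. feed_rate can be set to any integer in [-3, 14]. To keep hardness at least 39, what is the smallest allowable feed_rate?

feed_rate = 12

Substituting into the grain_size equation gives grain_size = -2*feed_rate + 10.
Substituting into the hardness equation gives hardness = 4*feed_rate - 9.
Require 4*feed_rate - 9 ≥ 39, so feed_rate ≥ 12.
The smallest integer in [-3, 14] satisfying this is 12.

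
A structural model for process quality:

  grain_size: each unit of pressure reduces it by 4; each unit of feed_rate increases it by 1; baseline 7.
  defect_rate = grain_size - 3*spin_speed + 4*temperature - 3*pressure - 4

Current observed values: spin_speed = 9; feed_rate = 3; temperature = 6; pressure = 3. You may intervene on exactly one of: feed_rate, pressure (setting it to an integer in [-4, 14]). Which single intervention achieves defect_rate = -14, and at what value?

set feed_rate = 7

Intervening on feed_rate: with other inputs at their observed values, defect_rate = feed_rate - 21. Solving for -14 gives feed_rate = 7, within [-4, 14].
Intervening on pressure: defect_rate = -7*pressure + 3. Reaching -14 requires pressure = 17/7, not an integer.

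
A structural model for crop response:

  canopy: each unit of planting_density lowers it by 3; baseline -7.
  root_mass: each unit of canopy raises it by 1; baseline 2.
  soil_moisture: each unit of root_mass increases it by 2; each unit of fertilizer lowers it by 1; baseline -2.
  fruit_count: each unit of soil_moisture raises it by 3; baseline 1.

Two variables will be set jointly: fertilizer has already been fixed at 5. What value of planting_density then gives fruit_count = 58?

With fertilizer held at 5:
Substituting into the root_mass equation gives root_mass = -3*planting_density - 5.
Substituting into the soil_moisture equation gives soil_moisture = -6*planting_density - 17.
This gives fruit_count = -18*planting_density - 50.
Solve -18*planting_density - 50 = 58: planting_density = (58 + 50) / -18 = -6.

planting_density = -6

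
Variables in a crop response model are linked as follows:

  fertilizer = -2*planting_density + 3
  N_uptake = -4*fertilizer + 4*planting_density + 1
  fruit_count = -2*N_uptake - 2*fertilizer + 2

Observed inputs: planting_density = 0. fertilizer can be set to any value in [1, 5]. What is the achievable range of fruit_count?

6 to 30

Intervening on fertilizer fixes its value directly, overriding its dependence on planting_density.
Substituting into the N_uptake equation gives N_uptake = -4*fertilizer + 1.
Substituting into the fruit_count equation gives fruit_count = 6*fertilizer.
Linear in fertilizer, so extremes are at the endpoints: fertilizer = 1 gives fruit_count = 6; fertilizer = 5 gives fruit_count = 30.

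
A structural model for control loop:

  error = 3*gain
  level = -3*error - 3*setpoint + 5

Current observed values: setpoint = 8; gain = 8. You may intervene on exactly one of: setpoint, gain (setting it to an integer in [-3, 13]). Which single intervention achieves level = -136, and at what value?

set gain = 13

Intervening on setpoint: level = -3*setpoint - 67. Reaching -136 requires setpoint = 23, outside [-3, 13].
Intervening on gain: with other inputs at their observed values, level = -9*gain - 19. Solving for -136 gives gain = 13, within [-3, 13].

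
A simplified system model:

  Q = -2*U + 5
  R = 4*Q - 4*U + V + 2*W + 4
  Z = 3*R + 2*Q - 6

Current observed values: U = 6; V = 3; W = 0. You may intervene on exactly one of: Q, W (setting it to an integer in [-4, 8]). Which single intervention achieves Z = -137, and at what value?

set W = 3

Intervening on Q: Z = 14*Q - 57. Reaching -137 requires Q = -40/7, not an integer.
Intervening on W: with other inputs at their observed values, Z = 6*W - 155. Solving for -137 gives W = 3, within [-4, 8].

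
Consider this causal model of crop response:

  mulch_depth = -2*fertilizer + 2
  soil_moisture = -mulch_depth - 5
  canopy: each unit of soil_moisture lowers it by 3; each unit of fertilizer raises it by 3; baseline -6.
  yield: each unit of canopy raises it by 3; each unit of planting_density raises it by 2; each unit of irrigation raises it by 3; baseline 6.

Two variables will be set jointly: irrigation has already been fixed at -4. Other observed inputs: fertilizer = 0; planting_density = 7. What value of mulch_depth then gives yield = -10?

With irrigation held at -4:
Intervening on mulch_depth fixes its value directly, overriding its dependence on fertilizer.
Substituting into the canopy equation gives canopy = 3*mulch_depth + 9.
This gives yield = 9*mulch_depth + 35.
Solve 9*mulch_depth + 35 = -10: mulch_depth = (-10 - 35) / 9 = -5.

mulch_depth = -5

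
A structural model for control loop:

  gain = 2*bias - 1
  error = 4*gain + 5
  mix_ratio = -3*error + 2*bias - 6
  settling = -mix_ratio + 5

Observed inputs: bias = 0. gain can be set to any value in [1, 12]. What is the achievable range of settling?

38 to 170

Intervening on gain fixes its value directly, overriding its dependence on bias.
Substituting into the mix_ratio equation gives mix_ratio = -12*gain - 21.
This gives settling = 12*gain + 26.
Linear in gain, so extremes are at the endpoints: gain = 1 gives settling = 38; gain = 12 gives settling = 170.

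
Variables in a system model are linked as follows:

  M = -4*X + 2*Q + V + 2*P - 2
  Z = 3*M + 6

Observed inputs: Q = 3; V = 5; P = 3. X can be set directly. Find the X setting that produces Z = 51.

X = 0

Substituting into the M equation gives M = -4*X + 15.
This gives Z = -12*X + 51.
Solve -12*X + 51 = 51: X = (51 - 51) / -12 = 0.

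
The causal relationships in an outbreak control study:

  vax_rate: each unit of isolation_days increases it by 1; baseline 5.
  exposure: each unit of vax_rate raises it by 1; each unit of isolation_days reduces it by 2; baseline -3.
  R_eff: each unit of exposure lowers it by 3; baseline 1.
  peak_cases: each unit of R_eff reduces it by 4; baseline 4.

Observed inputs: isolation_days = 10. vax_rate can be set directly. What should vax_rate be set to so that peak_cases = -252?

vax_rate = 2

Intervening on vax_rate fixes its value directly, overriding its dependence on isolation_days.
Substituting into the exposure equation gives exposure = vax_rate - 23.
Substituting into the R_eff equation gives R_eff = -3*vax_rate + 70.
peak_cases becomes 12*vax_rate - 276.
Solve 12*vax_rate - 276 = -252: vax_rate = (-252 + 276) / 12 = 2.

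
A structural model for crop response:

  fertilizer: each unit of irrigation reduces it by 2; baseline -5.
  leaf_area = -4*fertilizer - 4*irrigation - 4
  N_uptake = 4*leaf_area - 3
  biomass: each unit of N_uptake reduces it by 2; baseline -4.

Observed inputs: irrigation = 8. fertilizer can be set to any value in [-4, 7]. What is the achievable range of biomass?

Intervening on fertilizer fixes its value directly, overriding its dependence on irrigation.
Substituting into the leaf_area equation gives leaf_area = -4*fertilizer - 36.
N_uptake becomes -16*fertilizer - 147.
biomass becomes 32*fertilizer + 290.
Linear in fertilizer, so extremes are at the endpoints: fertilizer = -4 gives biomass = 162; fertilizer = 7 gives biomass = 514.

162 to 514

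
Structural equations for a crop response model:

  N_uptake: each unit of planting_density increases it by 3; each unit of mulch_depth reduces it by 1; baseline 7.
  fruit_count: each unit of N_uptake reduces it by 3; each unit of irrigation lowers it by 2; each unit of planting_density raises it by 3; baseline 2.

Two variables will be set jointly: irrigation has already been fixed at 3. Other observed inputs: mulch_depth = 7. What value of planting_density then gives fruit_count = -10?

planting_density = 1

With irrigation held at 3:
Substituting into the N_uptake equation gives N_uptake = 3*planting_density.
Substituting into the fruit_count equation gives fruit_count = -6*planting_density - 4.
Solve -6*planting_density - 4 = -10: planting_density = (-10 + 4) / -6 = 1.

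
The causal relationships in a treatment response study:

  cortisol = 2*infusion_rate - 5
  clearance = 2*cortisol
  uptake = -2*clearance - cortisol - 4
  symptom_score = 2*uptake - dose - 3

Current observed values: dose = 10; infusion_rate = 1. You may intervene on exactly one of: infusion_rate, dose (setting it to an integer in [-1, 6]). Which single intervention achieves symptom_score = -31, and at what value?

set infusion_rate = 3

Intervening on infusion_rate: with other inputs at their observed values, symptom_score = -20*infusion_rate + 29. Solving for -31 gives infusion_rate = 3, within [-1, 6].
Intervening on dose: symptom_score = -dose + 19. Reaching -31 requires dose = 50, outside [-1, 6].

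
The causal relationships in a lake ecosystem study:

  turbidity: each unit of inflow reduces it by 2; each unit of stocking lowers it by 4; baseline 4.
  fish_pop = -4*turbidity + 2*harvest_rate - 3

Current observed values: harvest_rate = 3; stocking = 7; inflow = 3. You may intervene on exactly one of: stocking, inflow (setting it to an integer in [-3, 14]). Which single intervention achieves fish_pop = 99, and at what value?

set inflow = 0

Intervening on stocking: fish_pop = 16*stocking + 11. Reaching 99 requires stocking = 11/2, not an integer.
Intervening on inflow: with other inputs at their observed values, fish_pop = 8*inflow + 99. Solving for 99 gives inflow = 0, within [-3, 14].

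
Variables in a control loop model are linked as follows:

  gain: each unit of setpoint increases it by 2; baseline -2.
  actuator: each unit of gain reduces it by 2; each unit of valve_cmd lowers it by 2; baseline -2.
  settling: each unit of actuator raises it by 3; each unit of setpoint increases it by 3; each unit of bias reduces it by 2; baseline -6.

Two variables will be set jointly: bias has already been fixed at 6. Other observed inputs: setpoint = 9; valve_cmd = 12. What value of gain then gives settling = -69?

With bias held at 6:
Intervening on gain fixes its value directly, overriding its dependence on setpoint.
Substituting into the actuator equation gives actuator = -2*gain - 26.
Substituting into the settling equation gives settling = -6*gain - 69.
Solve -6*gain - 69 = -69: gain = (-69 + 69) / -6 = 0.

gain = 0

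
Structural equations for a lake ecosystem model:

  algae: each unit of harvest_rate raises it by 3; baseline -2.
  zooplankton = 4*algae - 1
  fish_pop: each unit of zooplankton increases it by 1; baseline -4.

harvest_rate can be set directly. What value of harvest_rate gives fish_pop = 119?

harvest_rate = 11

Substituting into the zooplankton equation gives zooplankton = 12*harvest_rate - 9.
Substituting into the fish_pop equation gives fish_pop = 12*harvest_rate - 13.
Solve 12*harvest_rate - 13 = 119: harvest_rate = (119 + 13) / 12 = 11.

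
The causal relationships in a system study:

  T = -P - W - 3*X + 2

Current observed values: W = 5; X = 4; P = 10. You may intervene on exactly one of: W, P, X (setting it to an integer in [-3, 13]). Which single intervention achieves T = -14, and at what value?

Intervening on W: T = -W - 20. Reaching -14 requires W = -6, outside [-3, 13].
Intervening on P: with other inputs at their observed values, T = -P - 15. Solving for -14 gives P = -1, within [-3, 13].
Intervening on X: T = -3*X - 13. Reaching -14 requires X = 1/3, not an integer.

set P = -1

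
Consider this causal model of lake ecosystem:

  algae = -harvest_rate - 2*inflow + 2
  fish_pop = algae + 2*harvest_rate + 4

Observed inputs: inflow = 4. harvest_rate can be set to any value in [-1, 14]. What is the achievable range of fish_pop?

-3 to 12

Substituting into the algae equation gives algae = -harvest_rate - 6.
Substituting into the fish_pop equation gives fish_pop = harvest_rate - 2.
Linear in harvest_rate, so extremes are at the endpoints: harvest_rate = -1 gives fish_pop = -3; harvest_rate = 14 gives fish_pop = 12.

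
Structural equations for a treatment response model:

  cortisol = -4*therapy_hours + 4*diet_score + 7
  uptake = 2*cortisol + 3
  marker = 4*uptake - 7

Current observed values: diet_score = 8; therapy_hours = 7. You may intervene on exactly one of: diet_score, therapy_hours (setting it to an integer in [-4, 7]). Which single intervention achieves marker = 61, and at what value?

set diet_score = 7

Intervening on diet_score: with other inputs at their observed values, marker = 32*diet_score - 163. Solving for 61 gives diet_score = 7, within [-4, 7].
Intervening on therapy_hours: marker = -32*therapy_hours + 317. Reaching 61 requires therapy_hours = 8, outside [-4, 7].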